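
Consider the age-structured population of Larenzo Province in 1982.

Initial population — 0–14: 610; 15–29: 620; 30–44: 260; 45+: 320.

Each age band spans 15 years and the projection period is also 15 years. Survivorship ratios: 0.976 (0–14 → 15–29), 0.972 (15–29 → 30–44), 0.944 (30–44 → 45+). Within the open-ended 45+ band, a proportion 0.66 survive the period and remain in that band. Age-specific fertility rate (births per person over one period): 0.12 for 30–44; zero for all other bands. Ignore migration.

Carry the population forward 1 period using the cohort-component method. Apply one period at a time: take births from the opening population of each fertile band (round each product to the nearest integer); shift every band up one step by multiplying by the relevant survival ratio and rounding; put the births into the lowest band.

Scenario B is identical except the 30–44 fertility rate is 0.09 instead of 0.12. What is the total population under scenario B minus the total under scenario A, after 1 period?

After projecting period 1:
Births: 260 * 0.12 = 31
15–29: 610 * 0.976 = 595
30–44: 620 * 0.972 = 603
45+: 260 * 0.944 + 320 * 0.66 = 245 + 211 = 456
Giving 31 / 595 / 603 / 456.
Scenario A total after 1 period: 1685
Scenario B projection —
After projecting period 1:
Births: 260 * 0.09 = 23
15–29: 610 * 0.976 = 595
30–44: 620 * 0.972 = 603
45+: 260 * 0.944 + 320 * 0.66 = 245 + 211 = 456
Giving 23 / 595 / 603 / 456.
Scenario B total after 1 period: 1677
Difference B − A = 1677 − 1685 = -8

-8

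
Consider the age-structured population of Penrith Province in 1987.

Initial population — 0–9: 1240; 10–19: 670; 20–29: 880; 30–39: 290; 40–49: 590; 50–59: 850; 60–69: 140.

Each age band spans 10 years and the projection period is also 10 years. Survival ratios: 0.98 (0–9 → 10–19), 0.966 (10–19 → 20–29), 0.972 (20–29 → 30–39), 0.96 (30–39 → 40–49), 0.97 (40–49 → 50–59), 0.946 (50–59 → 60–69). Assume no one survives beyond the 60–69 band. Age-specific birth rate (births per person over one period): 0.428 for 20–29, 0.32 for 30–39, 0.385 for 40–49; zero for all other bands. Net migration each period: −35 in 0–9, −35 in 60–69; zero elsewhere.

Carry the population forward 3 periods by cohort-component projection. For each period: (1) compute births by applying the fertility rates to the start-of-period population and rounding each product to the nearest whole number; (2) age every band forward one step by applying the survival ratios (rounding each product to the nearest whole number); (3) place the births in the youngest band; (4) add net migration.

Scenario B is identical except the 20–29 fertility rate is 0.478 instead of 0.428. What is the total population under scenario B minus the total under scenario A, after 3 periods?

131

After projecting period 1:
Births: 880 × 0.428 = 377  |  290 × 0.32 = 93  |  590 × 0.385 = 227 ⇒ total 697
10–19: 1240 × 0.98 = 1215
20–29: 670 × 0.966 = 647
30–39: 880 × 0.972 = 855
40–49: 290 × 0.96 = 278
50–59: 590 × 0.97 = 572
60–69: 850 × 0.946 = 804
Net migration: 0–9 − 35 → 662; 60–69 − 35 → 769
Giving 662 / 1215 / 647 / 855 / 278 / 572 / 769.
After projecting period 2:
Births: 647 × 0.428 = 277  |  855 × 0.32 = 274  |  278 × 0.385 = 107 ⇒ total 658
10–19: 662 × 0.98 = 649
20–29: 1215 × 0.966 = 1174
30–39: 647 × 0.972 = 629
40–49: 855 × 0.96 = 821
50–59: 278 × 0.97 = 270
60–69: 572 × 0.946 = 541
Net migration: 0–9 − 35 → 623; 60–69 − 35 → 506
Giving 623 / 649 / 1174 / 629 / 821 / 270 / 506.
After projecting period 3:
Births: 1174 × 0.428 = 502  |  629 × 0.32 = 201  |  821 × 0.385 = 316 ⇒ total 1019
10–19: 623 × 0.98 = 611
20–29: 649 × 0.966 = 627
30–39: 1174 × 0.972 = 1141
40–49: 629 × 0.96 = 604
50–59: 821 × 0.97 = 796
60–69: 270 × 0.946 = 255
Net migration: 0–9 − 35 → 984; 60–69 − 35 → 220
Giving 984 / 611 / 627 / 1141 / 604 / 796 / 220.
Scenario A total after 3 periods: 4983
Scenario B projection —
After projecting period 1:
Births: 880 × 0.478 = 421  |  290 × 0.32 = 93  |  590 × 0.385 = 227 ⇒ total 741
10–19: 1240 × 0.98 = 1215
20–29: 670 × 0.966 = 647
30–39: 880 × 0.972 = 855
40–49: 290 × 0.96 = 278
50–59: 590 × 0.97 = 572
60–69: 850 × 0.946 = 804
Net migration: 0–9 − 35 → 706; 60–69 − 35 → 769
Giving 706 / 1215 / 647 / 855 / 278 / 572 / 769.
After projecting period 2:
Births: 647 × 0.478 = 309  |  855 × 0.32 = 274  |  278 × 0.385 = 107 ⇒ total 690
10–19: 706 × 0.98 = 692
20–29: 1215 × 0.966 = 1174
30–39: 647 × 0.972 = 629
40–49: 855 × 0.96 = 821
50–59: 278 × 0.97 = 270
60–69: 572 × 0.946 = 541
Net migration: 0–9 − 35 → 655; 60–69 − 35 → 506
Giving 655 / 692 / 1174 / 629 / 821 / 270 / 506.
After projecting period 3:
Births: 1174 × 0.478 = 561  |  629 × 0.32 = 201  |  821 × 0.385 = 316 ⇒ total 1078
10–19: 655 × 0.98 = 642
20–29: 692 × 0.966 = 668
30–39: 1174 × 0.972 = 1141
40–49: 629 × 0.96 = 604
50–59: 821 × 0.97 = 796
60–69: 270 × 0.946 = 255
Net migration: 0–9 − 35 → 1043; 60–69 − 35 → 220
Giving 1043 / 642 / 668 / 1141 / 604 / 796 / 220.
Scenario B total after 3 periods: 5114
Difference B − A = 5114 − 4983 = 131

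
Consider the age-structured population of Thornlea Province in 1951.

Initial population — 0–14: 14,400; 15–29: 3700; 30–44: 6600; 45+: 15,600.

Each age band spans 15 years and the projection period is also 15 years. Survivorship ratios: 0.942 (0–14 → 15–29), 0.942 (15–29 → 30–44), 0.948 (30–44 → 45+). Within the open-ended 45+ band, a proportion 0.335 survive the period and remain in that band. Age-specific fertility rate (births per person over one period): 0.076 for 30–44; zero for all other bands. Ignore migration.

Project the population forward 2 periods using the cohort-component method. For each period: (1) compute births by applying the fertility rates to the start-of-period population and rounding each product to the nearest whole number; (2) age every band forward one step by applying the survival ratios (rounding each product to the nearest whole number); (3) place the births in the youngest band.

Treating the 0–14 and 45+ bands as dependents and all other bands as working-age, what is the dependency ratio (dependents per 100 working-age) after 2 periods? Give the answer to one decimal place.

Numbering the groups 1..4 from youngest to oldest:
Period 1.
Births: 6600 * 0.076 = 502
Group 2: 14400 * 0.942 = 13565
Group 3: 3700 * 0.942 = 3485
Group 4: 6600 * 0.948 + 15600 * 0.335 = 6257 + 5226 = 11483
End of period: [502, 13565, 3485, 11483]
Period 2.
Births: 3485 * 0.076 = 265
Group 2: 502 * 0.942 = 473
Group 3: 13565 * 0.942 = 12778
Group 4: 3485 * 0.948 + 11483 * 0.335 = 3304 + 3847 = 7151
End of period: [265, 473, 12778, 7151]
Dependents (band 0–14 + band 45+) = 265 + 7151 = 7416; working-age = 13251; ratio = 7416/13251 × 100 = 56.0

56.0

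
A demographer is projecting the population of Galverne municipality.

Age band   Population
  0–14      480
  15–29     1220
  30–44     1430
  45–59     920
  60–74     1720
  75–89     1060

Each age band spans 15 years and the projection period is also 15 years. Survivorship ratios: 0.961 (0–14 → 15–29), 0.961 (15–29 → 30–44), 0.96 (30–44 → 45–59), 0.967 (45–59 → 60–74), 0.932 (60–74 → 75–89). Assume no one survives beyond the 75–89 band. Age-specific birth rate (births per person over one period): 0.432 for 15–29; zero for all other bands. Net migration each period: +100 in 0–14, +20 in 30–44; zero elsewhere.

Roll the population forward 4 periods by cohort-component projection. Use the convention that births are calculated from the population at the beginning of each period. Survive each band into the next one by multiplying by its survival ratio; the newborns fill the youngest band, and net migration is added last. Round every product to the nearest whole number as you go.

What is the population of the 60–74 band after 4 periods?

429

Call the bands 1 to 6, youngest first.
— Period 1 —
Births: 1220 * 0.432 = 527
Band 2: 480 * 0.961 = 461
Band 3: 1220 * 0.961 = 1172
Band 4: 1430 * 0.96 = 1373
Band 5: 920 * 0.967 = 890
Band 6: 1720 * 0.932 = 1603
Net migration: Band 1 + 100 → 627; Band 3 + 20 → 1192
Giving 627 / 461 / 1192 / 1373 / 890 / 1603.
— Period 2 —
Births: 461 * 0.432 = 199
Band 2: 627 * 0.961 = 603
Band 3: 461 * 0.961 = 443
Band 4: 1192 * 0.96 = 1144
Band 5: 1373 * 0.967 = 1328
Band 6: 890 * 0.932 = 829
Net migration: Band 1 + 100 → 299; Band 3 + 20 → 463
Giving 299 / 603 / 463 / 1144 / 1328 / 829.
— Period 3 —
Births: 603 * 0.432 = 260
Band 2: 299 * 0.961 = 287
Band 3: 603 * 0.961 = 579
Band 4: 463 * 0.96 = 444
Band 5: 1144 * 0.967 = 1106
Band 6: 1328 * 0.932 = 1238
Net migration: Band 1 + 100 → 360; Band 3 + 20 → 599
Giving 360 / 287 / 599 / 444 / 1106 / 1238.
— Period 4 —
Births: 287 * 0.432 = 124
Band 2: 360 * 0.961 = 346
Band 3: 287 * 0.961 = 276
Band 4: 599 * 0.96 = 575
Band 5: 444 * 0.967 = 429
Band 6: 1106 * 0.932 = 1031
Net migration: Band 1 + 100 → 224; Band 3 + 20 → 296
Giving 224 / 346 / 296 / 575 / 429 / 1031.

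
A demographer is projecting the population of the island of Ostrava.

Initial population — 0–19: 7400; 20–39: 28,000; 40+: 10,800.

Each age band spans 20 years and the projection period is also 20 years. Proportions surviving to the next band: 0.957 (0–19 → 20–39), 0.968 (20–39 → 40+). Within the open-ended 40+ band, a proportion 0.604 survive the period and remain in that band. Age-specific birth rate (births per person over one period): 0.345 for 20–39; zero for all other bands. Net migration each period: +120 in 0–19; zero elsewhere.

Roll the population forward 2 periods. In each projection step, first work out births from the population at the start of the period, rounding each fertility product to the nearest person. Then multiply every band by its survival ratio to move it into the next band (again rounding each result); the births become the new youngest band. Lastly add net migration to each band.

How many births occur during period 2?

(Bands numbered youngest = 1 to oldest = 3.)
Period 1.
Births: 28000 × 0.345 = 9660
Band 2: 7400 × 0.957 = 7082
Band 3: 28000 × 0.968 + 10800 × 0.604 = 27104 + 6523 = 33627
Net migration: Band 1 + 120 → 9780
Giving 9780 / 7082 / 33627.
Period 2.
Births: 7082 × 0.345 = 2443
Band 2: 9780 × 0.957 = 9359
Band 3: 7082 × 0.968 + 33627 × 0.604 = 6855 + 20311 = 27166
Net migration: Band 1 + 120 → 2563
Giving 2563 / 9359 / 27166.

2443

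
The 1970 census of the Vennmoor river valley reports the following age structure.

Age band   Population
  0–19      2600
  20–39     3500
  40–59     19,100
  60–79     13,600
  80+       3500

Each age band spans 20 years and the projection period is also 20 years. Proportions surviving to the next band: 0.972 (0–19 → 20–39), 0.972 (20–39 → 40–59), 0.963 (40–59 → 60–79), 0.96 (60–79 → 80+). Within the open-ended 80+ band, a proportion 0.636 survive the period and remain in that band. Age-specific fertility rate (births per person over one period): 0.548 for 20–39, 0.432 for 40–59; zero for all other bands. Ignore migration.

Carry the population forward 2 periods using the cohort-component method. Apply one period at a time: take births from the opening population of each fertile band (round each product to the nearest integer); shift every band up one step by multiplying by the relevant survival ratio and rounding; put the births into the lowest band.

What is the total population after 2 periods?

After projecting period 1:
Births: 3500 × 0.548 = 1918 ; 19100 × 0.432 = 8251 → total 10169
20–39: 2600 × 0.972 = 2527
40–59: 3500 × 0.972 = 3402
60–79: 19100 × 0.963 = 18393
80+: 13600 × 0.96 + 3500 × 0.636 = 13056 + 2226 = 15282
→ [10169, 2527, 3402, 18393, 15282]
After projecting period 2:
Births: 2527 × 0.548 = 1385 ; 3402 × 0.432 = 1470 → total 2855
20–39: 10169 × 0.972 = 9884
40–59: 2527 × 0.972 = 2456
60–79: 3402 × 0.963 = 3276
80+: 18393 × 0.96 + 15282 × 0.636 = 17657 + 9719 = 27376
→ [2855, 9884, 2456, 3276, 27376]
Total after period 2: 2855 + 9884 + 2456 + 3276 + 27376 = 45847

45847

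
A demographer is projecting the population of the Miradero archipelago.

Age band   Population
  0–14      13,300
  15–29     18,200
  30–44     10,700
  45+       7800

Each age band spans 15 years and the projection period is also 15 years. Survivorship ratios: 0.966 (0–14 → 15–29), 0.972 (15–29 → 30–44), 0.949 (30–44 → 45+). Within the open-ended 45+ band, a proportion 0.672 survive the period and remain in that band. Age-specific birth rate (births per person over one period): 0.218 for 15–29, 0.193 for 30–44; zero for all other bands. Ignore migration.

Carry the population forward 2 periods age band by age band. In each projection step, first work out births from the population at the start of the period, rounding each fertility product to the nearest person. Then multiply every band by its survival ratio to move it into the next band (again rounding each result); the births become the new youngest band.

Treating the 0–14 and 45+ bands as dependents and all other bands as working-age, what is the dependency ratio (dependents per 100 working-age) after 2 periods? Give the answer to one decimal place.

182.1

[period 1]
Births: 18200 × 0.218 = 3968  |  10700 × 0.193 = 2065 ⇒ total 6033
15–29: 13300 × 0.966 = 12848
30–44: 18200 × 0.972 = 17690
45+: 10700 × 0.949 + 7800 × 0.672 = 10154 + 5242 = 15396
→ [6033, 12848, 17690, 15396]
[period 2]
Births: 12848 × 0.218 = 2801  |  17690 × 0.193 = 3414 ⇒ total 6215
15–29: 6033 × 0.966 = 5828
30–44: 12848 × 0.972 = 12488
45+: 17690 × 0.949 + 15396 × 0.672 = 16788 + 10346 = 27134
→ [6215, 5828, 12488, 27134]
Dependents (band 0–14 + band 45+) = 6215 + 27134 = 33349; working-age = 18316; ratio = 33349/18316 × 100 = 182.1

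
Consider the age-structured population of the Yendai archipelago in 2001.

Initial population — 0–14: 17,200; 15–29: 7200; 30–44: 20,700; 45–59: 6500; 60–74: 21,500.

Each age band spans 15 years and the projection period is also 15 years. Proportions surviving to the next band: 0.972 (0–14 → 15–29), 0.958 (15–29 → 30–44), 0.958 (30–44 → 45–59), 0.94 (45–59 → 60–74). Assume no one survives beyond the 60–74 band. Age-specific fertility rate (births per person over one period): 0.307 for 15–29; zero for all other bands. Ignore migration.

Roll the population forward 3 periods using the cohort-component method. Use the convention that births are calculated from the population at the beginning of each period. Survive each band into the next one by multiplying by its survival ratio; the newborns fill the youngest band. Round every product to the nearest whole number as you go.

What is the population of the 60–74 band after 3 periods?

6212

Let group 1 be 0–14 through group 5 = 60–74.
— Period 1 —
Births: 7200 × 0.307 = 2210
Group 2: 17200 × 0.972 = 16718
Group 3: 7200 × 0.958 = 6898
Group 4: 20700 × 0.958 = 19831
Group 5: 6500 × 0.94 = 6110
Population now: 0–14=2210, 15–29=16718, 30–44=6898, 45–59=19831, 60–74=6110
— Period 2 —
Births: 16718 × 0.307 = 5132
Group 2: 2210 × 0.972 = 2148
Group 3: 16718 × 0.958 = 16016
Group 4: 6898 × 0.958 = 6608
Group 5: 19831 × 0.94 = 18641
Population now: 0–14=5132, 15–29=2148, 30–44=16016, 45–59=6608, 60–74=18641
— Period 3 —
Births: 2148 × 0.307 = 659
Group 2: 5132 × 0.972 = 4988
Group 3: 2148 × 0.958 = 2058
Group 4: 16016 × 0.958 = 15343
Group 5: 6608 × 0.94 = 6212
Population now: 0–14=659, 15–29=4988, 30–44=2058, 45–59=15343, 60–74=6212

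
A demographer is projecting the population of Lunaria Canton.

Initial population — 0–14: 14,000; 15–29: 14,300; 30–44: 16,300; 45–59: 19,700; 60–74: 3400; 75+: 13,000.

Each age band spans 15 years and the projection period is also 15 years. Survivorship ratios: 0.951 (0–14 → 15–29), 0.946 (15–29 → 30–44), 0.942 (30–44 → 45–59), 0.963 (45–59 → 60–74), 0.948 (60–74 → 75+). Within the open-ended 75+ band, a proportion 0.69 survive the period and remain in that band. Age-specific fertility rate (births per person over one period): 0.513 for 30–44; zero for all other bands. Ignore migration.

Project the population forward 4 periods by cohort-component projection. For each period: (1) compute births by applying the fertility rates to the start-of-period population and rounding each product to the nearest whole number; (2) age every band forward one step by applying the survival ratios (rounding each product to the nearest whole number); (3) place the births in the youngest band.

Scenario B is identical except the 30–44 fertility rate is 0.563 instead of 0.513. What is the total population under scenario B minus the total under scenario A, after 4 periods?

2687

Period 1:
Births: 16300 × 0.513 = 8362
15–29: 14000 × 0.951 = 13314
30–44: 14300 × 0.946 = 13528
45–59: 16300 × 0.942 = 15355
60–74: 19700 × 0.963 = 18971
75+: 3400 × 0.948 + 13000 × 0.69 = 3223 + 8970 = 12193
→ [8362, 13314, 13528, 15355, 18971, 12193]
Period 2:
Births: 13528 × 0.513 = 6940
15–29: 8362 × 0.951 = 7952
30–44: 13314 × 0.946 = 12595
45–59: 13528 × 0.942 = 12743
60–74: 15355 × 0.963 = 14787
75+: 18971 × 0.948 + 12193 × 0.69 = 17985 + 8413 = 26398
→ [6940, 7952, 12595, 12743, 14787, 26398]
Period 3:
Births: 12595 × 0.513 = 6461
15–29: 6940 × 0.951 = 6600
30–44: 7952 × 0.946 = 7523
45–59: 12595 × 0.942 = 11864
60–74: 12743 × 0.963 = 12272
75+: 14787 × 0.948 + 26398 × 0.69 = 14018 + 18215 = 32233
→ [6461, 6600, 7523, 11864, 12272, 32233]
Period 4:
Births: 7523 × 0.513 = 3859
15–29: 6461 × 0.951 = 6144
30–44: 6600 × 0.946 = 6244
45–59: 7523 × 0.942 = 7087
60–74: 11864 × 0.963 = 11425
75+: 12272 × 0.948 + 32233 × 0.69 = 11634 + 22241 = 33875
→ [3859, 6144, 6244, 7087, 11425, 33875]
Scenario A total after 4 periods: 68634
Scenario B projection —
Period 1:
Births: 16300 × 0.563 = 9177
15–29: 14000 × 0.951 = 13314
30–44: 14300 × 0.946 = 13528
45–59: 16300 × 0.942 = 15355
60–74: 19700 × 0.963 = 18971
75+: 3400 × 0.948 + 13000 × 0.69 = 3223 + 8970 = 12193
→ [9177, 13314, 13528, 15355, 18971, 12193]
Period 2:
Births: 13528 × 0.563 = 7616
15–29: 9177 × 0.951 = 8727
30–44: 13314 × 0.946 = 12595
45–59: 13528 × 0.942 = 12743
60–74: 15355 × 0.963 = 14787
75+: 18971 × 0.948 + 12193 × 0.69 = 17985 + 8413 = 26398
→ [7616, 8727, 12595, 12743, 14787, 26398]
Period 3:
Births: 12595 × 0.563 = 7091
15–29: 7616 × 0.951 = 7243
30–44: 8727 × 0.946 = 8256
45–59: 12595 × 0.942 = 11864
60–74: 12743 × 0.963 = 12272
75+: 14787 × 0.948 + 26398 × 0.69 = 14018 + 18215 = 32233
→ [7091, 7243, 8256, 11864, 12272, 32233]
Period 4:
Births: 8256 × 0.563 = 4648
15–29: 7091 × 0.951 = 6744
30–44: 7243 × 0.946 = 6852
45–59: 8256 × 0.942 = 7777
60–74: 11864 × 0.963 = 11425
75+: 12272 × 0.948 + 32233 × 0.69 = 11634 + 22241 = 33875
→ [4648, 6744, 6852, 7777, 11425, 33875]
Scenario B total after 4 periods: 71321
Difference B − A = 71321 − 68634 = 2687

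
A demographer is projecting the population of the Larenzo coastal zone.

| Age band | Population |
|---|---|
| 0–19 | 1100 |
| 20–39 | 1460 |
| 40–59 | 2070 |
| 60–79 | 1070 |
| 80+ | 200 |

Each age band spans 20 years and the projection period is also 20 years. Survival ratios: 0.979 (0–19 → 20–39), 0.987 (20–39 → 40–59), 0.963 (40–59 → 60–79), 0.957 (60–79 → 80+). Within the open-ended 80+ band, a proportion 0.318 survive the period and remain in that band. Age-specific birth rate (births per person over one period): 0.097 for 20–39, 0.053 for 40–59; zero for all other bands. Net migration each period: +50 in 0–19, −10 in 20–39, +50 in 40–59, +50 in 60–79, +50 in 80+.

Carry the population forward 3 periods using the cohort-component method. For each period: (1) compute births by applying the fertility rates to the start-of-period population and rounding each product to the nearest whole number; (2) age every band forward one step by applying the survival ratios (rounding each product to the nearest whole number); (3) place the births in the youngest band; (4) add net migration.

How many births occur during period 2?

After projecting period 1:
Births: 1460 × 0.097 = 142, 2070 × 0.053 = 110 → total 252
20–39: 1100 × 0.979 = 1077
40–59: 1460 × 0.987 = 1441
60–79: 2070 × 0.963 = 1993
80+: 1070 × 0.957 + 200 × 0.318 = 1024 + 64 = 1088
Net migration: 0–19 + 50 → 302; 20–39 − 10 → 1067; 40–59 + 50 → 1491; 60–79 + 50 → 2043; 80+ + 50 → 1138
End of period: [302, 1067, 1491, 2043, 1138]
After projecting period 2:
Births: 1067 × 0.097 = 103, 1491 × 0.053 = 79 → total 182
20–39: 302 × 0.979 = 296
40–59: 1067 × 0.987 = 1053
60–79: 1491 × 0.963 = 1436
80+: 2043 × 0.957 + 1138 × 0.318 = 1955 + 362 = 2317
Net migration: 0–19 + 50 → 232; 20–39 − 10 → 286; 40–59 + 50 → 1103; 60–79 + 50 → 1486; 80+ + 50 → 2367
End of period: [232, 286, 1103, 1486, 2367]

182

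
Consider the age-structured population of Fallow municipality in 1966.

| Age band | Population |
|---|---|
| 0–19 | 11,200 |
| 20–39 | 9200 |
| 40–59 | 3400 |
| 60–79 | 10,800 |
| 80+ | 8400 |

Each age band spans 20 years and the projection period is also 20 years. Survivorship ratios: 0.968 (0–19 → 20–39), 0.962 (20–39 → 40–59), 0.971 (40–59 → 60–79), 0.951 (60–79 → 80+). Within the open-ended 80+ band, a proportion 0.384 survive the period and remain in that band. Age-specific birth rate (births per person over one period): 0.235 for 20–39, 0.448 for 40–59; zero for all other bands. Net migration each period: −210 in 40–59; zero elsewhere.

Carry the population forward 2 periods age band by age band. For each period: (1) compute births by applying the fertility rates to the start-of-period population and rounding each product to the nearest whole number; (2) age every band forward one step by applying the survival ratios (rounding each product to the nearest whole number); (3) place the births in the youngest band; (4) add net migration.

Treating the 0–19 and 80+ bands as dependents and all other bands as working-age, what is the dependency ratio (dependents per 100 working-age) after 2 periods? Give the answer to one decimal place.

66.5

Numbering the bands 1..5 from youngest to oldest:
— Period 1 —
Births: 9200 × 0.235 = 2162  |  3400 × 0.448 = 1523 → 3685
Band 2: 11200 × 0.968 = 10842
Band 3: 9200 × 0.962 = 8850
Band 4: 3400 × 0.971 = 3301
Band 5: 10800 × 0.951 + 8400 × 0.384 = 10271 + 3226 = 13497
Net migration: Band 3 − 210 → 8640
→ [3685, 10842, 8640, 3301, 13497]
— Period 2 —
Births: 10842 × 0.235 = 2548  |  8640 × 0.448 = 3871 → 6419
Band 2: 3685 × 0.968 = 3567
Band 3: 10842 × 0.962 = 10430
Band 4: 8640 × 0.971 = 8389
Band 5: 3301 × 0.951 + 13497 × 0.384 = 3139 + 5183 = 8322
Net migration: Band 3 − 210 → 10220
→ [6419, 3567, 10220, 8389, 8322]
Dependents (band 0–19 + band 80+) = 6419 + 8322 = 14741; working-age = 22176; ratio = 14741/22176 × 100 = 66.5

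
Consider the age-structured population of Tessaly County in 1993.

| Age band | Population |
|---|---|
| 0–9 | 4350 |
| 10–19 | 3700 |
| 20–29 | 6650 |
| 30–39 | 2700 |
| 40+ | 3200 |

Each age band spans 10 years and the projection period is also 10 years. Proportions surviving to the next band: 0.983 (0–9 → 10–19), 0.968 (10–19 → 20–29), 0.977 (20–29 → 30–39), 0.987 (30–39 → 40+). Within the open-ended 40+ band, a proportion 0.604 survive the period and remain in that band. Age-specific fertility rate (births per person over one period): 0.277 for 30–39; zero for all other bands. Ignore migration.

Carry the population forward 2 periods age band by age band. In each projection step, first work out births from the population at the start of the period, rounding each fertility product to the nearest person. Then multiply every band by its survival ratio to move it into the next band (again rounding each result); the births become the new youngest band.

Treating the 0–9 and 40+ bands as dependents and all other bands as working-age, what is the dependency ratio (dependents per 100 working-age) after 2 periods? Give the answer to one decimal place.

Numbering the bands 1..5 from youngest to oldest:
Period 1.
Births: 2700 × 0.277 = 748
Band 2: 4350 × 0.983 = 4276
Band 3: 3700 × 0.968 = 3582
Band 4: 6650 × 0.977 = 6497
Band 5: 2700 × 0.987 + 3200 × 0.604 = 2665 + 1933 = 4598
End of period: [748, 4276, 3582, 6497, 4598]
Period 2.
Births: 6497 × 0.277 = 1800
Band 2: 748 × 0.983 = 735
Band 3: 4276 × 0.968 = 4139
Band 4: 3582 × 0.977 = 3500
Band 5: 6497 × 0.987 + 4598 × 0.604 = 6413 + 2777 = 9190
End of period: [1800, 735, 4139, 3500, 9190]
Dependents (band 0–9 + band 40+) = 1800 + 9190 = 10990; working-age = 8374; ratio = 10990/8374 × 100 = 131.2

131.2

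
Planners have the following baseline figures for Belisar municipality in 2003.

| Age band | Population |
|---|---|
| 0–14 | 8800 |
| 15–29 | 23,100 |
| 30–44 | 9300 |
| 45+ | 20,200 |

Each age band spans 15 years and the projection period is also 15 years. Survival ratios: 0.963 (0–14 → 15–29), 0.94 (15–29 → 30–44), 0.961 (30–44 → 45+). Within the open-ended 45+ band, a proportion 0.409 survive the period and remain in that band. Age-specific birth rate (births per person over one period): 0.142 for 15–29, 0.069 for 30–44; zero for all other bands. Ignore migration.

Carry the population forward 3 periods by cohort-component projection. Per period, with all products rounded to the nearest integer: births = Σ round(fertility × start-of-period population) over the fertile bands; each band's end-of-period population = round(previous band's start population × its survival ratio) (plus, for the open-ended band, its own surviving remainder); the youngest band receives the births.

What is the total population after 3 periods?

26304

After projecting period 1:
Births: 23100 × 0.142 = 3280 ; 9300 × 0.069 = 642 ⇒ total 3922
15–29: 8800 × 0.963 = 8474
30–44: 23100 × 0.94 = 21714
45+: 9300 × 0.961 + 20200 × 0.409 = 8937 + 8262 = 17199
→ [3922, 8474, 21714, 17199]
After projecting period 2:
Births: 8474 × 0.142 = 1203 ; 21714 × 0.069 = 1498 ⇒ total 2701
15–29: 3922 × 0.963 = 3777
30–44: 8474 × 0.94 = 7966
45+: 21714 × 0.961 + 17199 × 0.409 = 20867 + 7034 = 27901
→ [2701, 3777, 7966, 27901]
After projecting period 3:
Births: 3777 × 0.142 = 536 ; 7966 × 0.069 = 550 ⇒ total 1086
15–29: 2701 × 0.963 = 2601
30–44: 3777 × 0.94 = 3550
45+: 7966 × 0.961 + 27901 × 0.409 = 7655 + 11412 = 19067
→ [1086, 2601, 3550, 19067]
Total after period 3: 1086 + 2601 + 3550 + 19067 = 26304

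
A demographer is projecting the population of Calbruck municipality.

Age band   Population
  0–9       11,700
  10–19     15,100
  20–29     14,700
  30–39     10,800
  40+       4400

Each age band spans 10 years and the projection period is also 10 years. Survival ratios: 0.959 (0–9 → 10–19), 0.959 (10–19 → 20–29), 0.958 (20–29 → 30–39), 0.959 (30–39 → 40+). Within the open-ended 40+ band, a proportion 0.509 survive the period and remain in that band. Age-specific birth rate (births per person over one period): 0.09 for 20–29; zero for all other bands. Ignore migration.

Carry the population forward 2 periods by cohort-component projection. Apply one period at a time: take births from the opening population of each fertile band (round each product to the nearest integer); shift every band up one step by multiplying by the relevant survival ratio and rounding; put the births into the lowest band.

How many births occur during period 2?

Let group 1 be 0–9 through group 5 = 40+.
After projecting period 1:
Births: 14700 × 0.09 = 1323
Group 2: 11700 × 0.959 = 11220
Group 3: 15100 × 0.959 = 14481
Group 4: 14700 × 0.958 = 14083
Group 5: 10800 × 0.959 + 4400 × 0.509 = 10357 + 2240 = 12597
End of period: [1323, 11220, 14481, 14083, 12597]
After projecting period 2:
Births: 14481 × 0.09 = 1303
Group 2: 1323 × 0.959 = 1269
Group 3: 11220 × 0.959 = 10760
Group 4: 14481 × 0.958 = 13873
Group 5: 14083 × 0.959 + 12597 × 0.509 = 13506 + 6412 = 19918
End of period: [1303, 1269, 10760, 13873, 19918]

1303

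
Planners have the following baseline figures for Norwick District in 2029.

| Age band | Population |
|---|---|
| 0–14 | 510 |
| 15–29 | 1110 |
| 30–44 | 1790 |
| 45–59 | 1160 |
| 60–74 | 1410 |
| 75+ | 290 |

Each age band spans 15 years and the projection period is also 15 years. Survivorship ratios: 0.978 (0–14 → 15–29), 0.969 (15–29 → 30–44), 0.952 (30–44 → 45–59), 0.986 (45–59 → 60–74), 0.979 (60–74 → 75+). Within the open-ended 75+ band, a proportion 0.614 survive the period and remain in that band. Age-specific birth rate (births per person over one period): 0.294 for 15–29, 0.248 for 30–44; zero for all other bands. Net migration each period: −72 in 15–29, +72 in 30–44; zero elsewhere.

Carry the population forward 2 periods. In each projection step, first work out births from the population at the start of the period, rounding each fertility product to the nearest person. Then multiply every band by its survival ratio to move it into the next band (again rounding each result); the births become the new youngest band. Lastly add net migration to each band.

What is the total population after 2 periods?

6428

Call the bands 1 to 6, youngest first.
— Period 1 —
Births: 1110 × 0.294 = 326  |  1790 × 0.248 = 444 ⇒ total 770
Band 2: 510 × 0.978 = 499
Band 3: 1110 × 0.969 = 1076
Band 4: 1790 × 0.952 = 1704
Band 5: 1160 × 0.986 = 1144
Band 6: 1410 × 0.979 + 290 × 0.614 = 1380 + 178 = 1558
Net migration: Band 2 − 72 → 427; Band 3 + 72 → 1148
Population now: 0–14=770, 15–29=427, 30–44=1148, 45–59=1704, 60–74=1144, 75+=1558
— Period 2 —
Births: 427 × 0.294 = 126  |  1148 × 0.248 = 285 ⇒ total 411
Band 2: 770 × 0.978 = 753
Band 3: 427 × 0.969 = 414
Band 4: 1148 × 0.952 = 1093
Band 5: 1704 × 0.986 = 1680
Band 6: 1144 × 0.979 + 1558 × 0.614 = 1120 + 957 = 2077
Net migration: Band 2 − 72 → 681; Band 3 + 72 → 486
Population now: 0–14=411, 15–29=681, 30–44=486, 45–59=1093, 60–74=1680, 75+=2077
Total after period 2: 411 + 681 + 486 + 1093 + 1680 + 2077 = 6428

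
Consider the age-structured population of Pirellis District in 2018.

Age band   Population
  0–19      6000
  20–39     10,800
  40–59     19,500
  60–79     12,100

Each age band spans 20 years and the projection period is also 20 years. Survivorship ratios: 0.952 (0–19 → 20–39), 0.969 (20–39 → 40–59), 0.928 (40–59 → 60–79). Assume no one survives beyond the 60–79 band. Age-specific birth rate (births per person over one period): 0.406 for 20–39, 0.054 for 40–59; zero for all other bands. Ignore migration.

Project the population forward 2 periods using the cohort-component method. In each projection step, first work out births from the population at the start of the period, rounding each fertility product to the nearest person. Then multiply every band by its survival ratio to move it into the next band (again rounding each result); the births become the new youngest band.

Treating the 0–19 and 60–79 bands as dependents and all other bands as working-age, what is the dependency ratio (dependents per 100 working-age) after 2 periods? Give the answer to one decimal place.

117.6

After projecting period 1:
Births: 10800 * 0.406 = 4385  |  19500 * 0.054 = 1053 ⇒ total 5438
20–39: 6000 * 0.952 = 5712
40–59: 10800 * 0.969 = 10465
60–79: 19500 * 0.928 = 18096
Population now: 0–19=5438, 20–39=5712, 40–59=10465, 60–79=18096
After projecting period 2:
Births: 5712 * 0.406 = 2319  |  10465 * 0.054 = 565 ⇒ total 2884
20–39: 5438 * 0.952 = 5177
40–59: 5712 * 0.969 = 5535
60–79: 10465 * 0.928 = 9712
Population now: 0–19=2884, 20–39=5177, 40–59=5535, 60–79=9712
Dependents (band 0–19 + band 60–79) = 2884 + 9712 = 12596; working-age = 10712; ratio = 12596/10712 × 100 = 117.6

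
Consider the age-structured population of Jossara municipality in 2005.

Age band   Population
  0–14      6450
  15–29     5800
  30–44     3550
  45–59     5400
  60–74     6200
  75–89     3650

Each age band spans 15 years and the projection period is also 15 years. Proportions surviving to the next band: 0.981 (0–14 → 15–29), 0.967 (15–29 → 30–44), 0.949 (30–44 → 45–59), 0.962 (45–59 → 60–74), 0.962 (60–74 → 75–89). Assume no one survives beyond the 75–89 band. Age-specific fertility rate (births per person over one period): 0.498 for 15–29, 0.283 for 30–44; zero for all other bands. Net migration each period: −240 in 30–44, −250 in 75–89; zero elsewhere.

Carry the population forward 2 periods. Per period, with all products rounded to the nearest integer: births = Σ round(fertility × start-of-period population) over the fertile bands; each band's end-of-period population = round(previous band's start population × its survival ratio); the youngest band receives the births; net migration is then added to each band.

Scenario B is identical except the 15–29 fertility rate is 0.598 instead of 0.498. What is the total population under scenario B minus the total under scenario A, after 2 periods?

1202

Call the groups 1 to 6, youngest first.
Period 1:
Births: 5800 × 0.498 = 2888 ; 3550 × 0.283 = 1005 → 3893
Group 2: 6450 × 0.981 = 6327
Group 3: 5800 × 0.967 = 5609
Group 4: 3550 × 0.949 = 3369
Group 5: 5400 × 0.962 = 5195
Group 6: 6200 × 0.962 = 5964
Net migration: Group 3 − 240 → 5369; Group 6 − 250 → 5714
Giving 3893 / 6327 / 5369 / 3369 / 5195 / 5714.
Period 2:
Births: 6327 × 0.498 = 3151 ; 5369 × 0.283 = 1519 → 4670
Group 2: 3893 × 0.981 = 3819
Group 3: 6327 × 0.967 = 6118
Group 4: 5369 × 0.949 = 5095
Group 5: 3369 × 0.962 = 3241
Group 6: 5195 × 0.962 = 4998
Net migration: Group 3 − 240 → 5878; Group 6 − 250 → 4748
Giving 4670 / 3819 / 5878 / 5095 / 3241 / 4748.
Scenario A total after 2 periods: 27451
Scenario B projection —
Period 1:
Births: 5800 × 0.598 = 3468 ; 3550 × 0.283 = 1005 → 4473
Group 2: 6450 × 0.981 = 6327
Group 3: 5800 × 0.967 = 5609
Group 4: 3550 × 0.949 = 3369
Group 5: 5400 × 0.962 = 5195
Group 6: 6200 × 0.962 = 5964
Net migration: Group 3 − 240 → 5369; Group 6 − 250 → 5714
Giving 4473 / 6327 / 5369 / 3369 / 5195 / 5714.
Period 2:
Births: 6327 × 0.598 = 3784 ; 5369 × 0.283 = 1519 → 5303
Group 2: 4473 × 0.981 = 4388
Group 3: 6327 × 0.967 = 6118
Group 4: 5369 × 0.949 = 5095
Group 5: 3369 × 0.962 = 3241
Group 6: 5195 × 0.962 = 4998
Net migration: Group 3 − 240 → 5878; Group 6 − 250 → 4748
Giving 5303 / 4388 / 5878 / 5095 / 3241 / 4748.
Scenario B total after 2 periods: 28653
Difference B − A = 28653 − 27451 = 1202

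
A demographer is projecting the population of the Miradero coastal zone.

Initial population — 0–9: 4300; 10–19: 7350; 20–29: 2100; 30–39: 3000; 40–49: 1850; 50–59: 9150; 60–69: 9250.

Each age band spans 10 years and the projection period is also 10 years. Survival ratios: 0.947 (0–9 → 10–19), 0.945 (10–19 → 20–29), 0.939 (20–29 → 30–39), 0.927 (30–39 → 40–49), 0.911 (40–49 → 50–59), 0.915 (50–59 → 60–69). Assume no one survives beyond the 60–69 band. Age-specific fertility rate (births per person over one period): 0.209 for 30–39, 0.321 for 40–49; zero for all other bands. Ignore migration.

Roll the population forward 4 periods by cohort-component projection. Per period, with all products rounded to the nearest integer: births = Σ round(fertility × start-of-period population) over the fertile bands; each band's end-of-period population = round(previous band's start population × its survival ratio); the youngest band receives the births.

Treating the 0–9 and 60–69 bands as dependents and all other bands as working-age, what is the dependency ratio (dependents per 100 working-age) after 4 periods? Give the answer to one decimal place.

32.7

— Period 1 —
Births: 3000 × 0.209 = 627 ; 1850 × 0.321 = 594 ⇒ total 1221
10–19: 4300 × 0.947 = 4072
20–29: 7350 × 0.945 = 6946
30–39: 2100 × 0.939 = 1972
40–49: 3000 × 0.927 = 2781
50–59: 1850 × 0.911 = 1685
60–69: 9150 × 0.915 = 8372
Population now: 0–9=1221, 10–19=4072, 20–29=6946, 30–39=1972, 40–49=2781, 50–59=1685, 60–69=8372
— Period 2 —
Births: 1972 × 0.209 = 412 ; 2781 × 0.321 = 893 ⇒ total 1305
10–19: 1221 × 0.947 = 1156
20–29: 4072 × 0.945 = 3848
30–39: 6946 × 0.939 = 6522
40–49: 1972 × 0.927 = 1828
50–59: 2781 × 0.911 = 2533
60–69: 1685 × 0.915 = 1542
Population now: 0–9=1305, 10–19=1156, 20–29=3848, 30–39=6522, 40–49=1828, 50–59=2533, 60–69=1542
— Period 3 —
Births: 6522 × 0.209 = 1363 ; 1828 × 0.321 = 587 ⇒ total 1950
10–19: 1305 × 0.947 = 1236
20–29: 1156 × 0.945 = 1092
30–39: 3848 × 0.939 = 3613
40–49: 6522 × 0.927 = 6046
50–59: 1828 × 0.911 = 1665
60–69: 2533 × 0.915 = 2318
Population now: 0–9=1950, 10–19=1236, 20–29=1092, 30–39=3613, 40–49=6046, 50–59=1665, 60–69=2318
— Period 4 —
Births: 3613 × 0.209 = 755 ; 6046 × 0.321 = 1941 ⇒ total 2696
10–19: 1950 × 0.947 = 1847
20–29: 1236 × 0.945 = 1168
30–39: 1092 × 0.939 = 1025
40–49: 3613 × 0.927 = 3349
50–59: 6046 × 0.911 = 5508
60–69: 1665 × 0.915 = 1523
Population now: 0–9=2696, 10–19=1847, 20–29=1168, 30–39=1025, 40–49=3349, 50–59=5508, 60–69=1523
Dependents (band 0–9 + band 60–69) = 2696 + 1523 = 4219; working-age = 12897; ratio = 4219/12897 × 100 = 32.7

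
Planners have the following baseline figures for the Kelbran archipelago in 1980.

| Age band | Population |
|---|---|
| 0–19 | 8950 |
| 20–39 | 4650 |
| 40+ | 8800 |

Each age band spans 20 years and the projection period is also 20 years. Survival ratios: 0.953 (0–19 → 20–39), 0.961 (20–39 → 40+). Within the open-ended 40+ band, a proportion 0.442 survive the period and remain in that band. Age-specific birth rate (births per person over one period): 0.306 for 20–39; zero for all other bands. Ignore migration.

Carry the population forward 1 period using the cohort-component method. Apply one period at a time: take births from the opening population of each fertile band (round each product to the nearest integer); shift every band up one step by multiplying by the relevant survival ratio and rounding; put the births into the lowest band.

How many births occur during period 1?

[period 1]
Births: 4650 * 0.306 = 1423
20–39: 8950 * 0.953 = 8529
40+: 4650 * 0.961 + 8800 * 0.442 = 4469 + 3890 = 8359
Giving 1423 / 8529 / 8359.

1423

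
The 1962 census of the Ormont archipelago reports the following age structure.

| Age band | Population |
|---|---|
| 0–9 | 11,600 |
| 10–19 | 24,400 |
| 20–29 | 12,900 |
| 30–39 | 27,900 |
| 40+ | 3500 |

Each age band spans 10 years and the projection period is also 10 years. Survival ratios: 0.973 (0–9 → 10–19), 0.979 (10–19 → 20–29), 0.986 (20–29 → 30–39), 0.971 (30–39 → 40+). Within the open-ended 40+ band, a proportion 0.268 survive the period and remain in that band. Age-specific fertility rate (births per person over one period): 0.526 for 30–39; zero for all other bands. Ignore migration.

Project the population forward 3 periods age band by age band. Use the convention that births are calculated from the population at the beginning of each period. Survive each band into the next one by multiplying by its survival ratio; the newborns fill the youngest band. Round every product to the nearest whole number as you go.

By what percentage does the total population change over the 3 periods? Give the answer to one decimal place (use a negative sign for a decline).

Call the groups 1 to 5, youngest first.
Period 1:
Births: 27900 × 0.526 = 14675
Group 2: 11600 × 0.973 = 11287
Group 3: 24400 × 0.979 = 23888
Group 4: 12900 × 0.986 = 12719
Group 5: 27900 × 0.971 + 3500 × 0.268 = 27091 + 938 = 28029
→ [14675, 11287, 23888, 12719, 28029]
Period 2:
Births: 12719 × 0.526 = 6690
Group 2: 14675 × 0.973 = 14279
Group 3: 11287 × 0.979 = 11050
Group 4: 23888 × 0.986 = 23554
Group 5: 12719 × 0.971 + 28029 × 0.268 = 12350 + 7512 = 19862
→ [6690, 14279, 11050, 23554, 19862]
Period 3:
Births: 23554 × 0.526 = 12389
Group 2: 6690 × 0.973 = 6509
Group 3: 14279 × 0.979 = 13979
Group 4: 11050 × 0.986 = 10895
Group 5: 23554 × 0.971 + 19862 × 0.268 = 22871 + 5323 = 28194
→ [12389, 6509, 13979, 10895, 28194]
Total: 80300 → 71966; change = -8334; percentage change = -10.4%

-10.4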